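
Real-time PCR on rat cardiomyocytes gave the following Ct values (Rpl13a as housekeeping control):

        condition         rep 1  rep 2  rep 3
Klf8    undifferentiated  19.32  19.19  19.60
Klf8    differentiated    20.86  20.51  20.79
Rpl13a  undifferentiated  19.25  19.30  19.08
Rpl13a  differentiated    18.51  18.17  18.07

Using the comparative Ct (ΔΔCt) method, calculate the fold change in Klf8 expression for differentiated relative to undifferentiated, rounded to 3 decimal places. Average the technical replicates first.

Mean Ct: Klf8 undifferentiated 19.370; Klf8 differentiated 20.720; Rpl13a undifferentiated 19.210; Rpl13a differentiated 18.250
ΔCt(undifferentiated) = 19.370 − 19.210 = 0.160
ΔCt(differentiated) = 20.720 − 18.250 = 2.470
ΔΔCt = 2.470 − 0.160 = 2.310
Fold change = 2^(−2.310) = 0.2017

0.202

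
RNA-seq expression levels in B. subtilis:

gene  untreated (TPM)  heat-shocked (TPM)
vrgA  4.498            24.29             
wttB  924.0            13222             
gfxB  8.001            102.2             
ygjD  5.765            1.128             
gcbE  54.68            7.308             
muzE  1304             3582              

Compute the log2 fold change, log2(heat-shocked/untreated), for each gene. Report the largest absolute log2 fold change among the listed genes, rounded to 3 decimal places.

3.839

log2(24.29/4.498) = 2.433  (vrgA)
log2(13222/924.0) = 3.839  (wttB)
log2(102.2/8.001) = 3.675  (gfxB)
log2(1.128/5.765) = -2.354  (ygjD)
log2(7.308/54.68) = -2.903  (gcbE)
log2(3582/1304) = 1.458  (muzE)
The largest magnitude belongs to wttB.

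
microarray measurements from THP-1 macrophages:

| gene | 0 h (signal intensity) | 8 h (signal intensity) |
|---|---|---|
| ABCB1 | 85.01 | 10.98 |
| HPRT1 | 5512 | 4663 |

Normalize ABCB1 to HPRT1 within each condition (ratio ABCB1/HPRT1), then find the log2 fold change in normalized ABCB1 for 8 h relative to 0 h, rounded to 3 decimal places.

-2.711

ABCB1/HPRT1 (0 h) = 85.01 / 5512 = 0.015423
ABCB1/HPRT1 (8 h) = 10.98 / 4663 = 0.0023547
Fold change = 0.0023547 / 0.015423 = 0.1527
log2(0.1527) = -2.7114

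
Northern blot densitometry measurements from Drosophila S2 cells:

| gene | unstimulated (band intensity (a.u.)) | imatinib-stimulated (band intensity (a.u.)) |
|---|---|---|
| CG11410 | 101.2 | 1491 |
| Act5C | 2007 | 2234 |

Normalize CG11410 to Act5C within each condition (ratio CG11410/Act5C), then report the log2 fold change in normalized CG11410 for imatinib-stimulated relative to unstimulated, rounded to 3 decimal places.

CG11410/Act5C (unstimulated) = 101.2 / 2007 = 0.050424
CG11410/Act5C (imatinib-stimulated) = 1491 / 2234 = 0.66741
Fold change = 0.66741 / 0.050424 = 13.2361
log2(13.2361) = 3.7264

3.726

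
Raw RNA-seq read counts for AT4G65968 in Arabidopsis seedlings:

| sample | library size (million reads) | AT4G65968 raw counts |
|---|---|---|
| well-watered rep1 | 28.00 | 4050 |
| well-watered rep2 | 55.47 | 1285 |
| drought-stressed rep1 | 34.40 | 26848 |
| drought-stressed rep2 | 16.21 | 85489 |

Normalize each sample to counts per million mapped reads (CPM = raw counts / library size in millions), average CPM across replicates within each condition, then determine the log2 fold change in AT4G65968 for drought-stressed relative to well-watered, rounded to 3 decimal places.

CPM(well-watered rep1) = 4050 / 28.00 = 144.6429
CPM(well-watered rep2) = 1285 / 55.47 = 23.1657
CPM(drought-stressed rep1) = 26848 / 34.40 = 780.4651
CPM(drought-stressed rep2) = 85489 / 16.21 = 5273.8433
mean CPM(well-watered) = 83.9043; mean CPM(drought-stressed) = 3027.1542
Fold change = 3027.1542 / 83.9043 = 36.07867
log2(36.07867) = 5.1731

5.173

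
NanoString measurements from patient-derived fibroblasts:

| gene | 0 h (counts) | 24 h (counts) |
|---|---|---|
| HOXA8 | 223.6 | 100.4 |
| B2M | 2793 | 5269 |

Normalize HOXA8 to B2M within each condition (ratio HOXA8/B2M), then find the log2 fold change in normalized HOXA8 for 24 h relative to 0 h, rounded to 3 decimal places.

-2.071

HOXA8/B2M (0 h) = 223.6 / 2793 = 0.080057
HOXA8/B2M (24 h) = 100.4 / 5269 = 0.019055
Fold change = 0.019055 / 0.080057 = 0.2380
log2(0.2380) = -2.0709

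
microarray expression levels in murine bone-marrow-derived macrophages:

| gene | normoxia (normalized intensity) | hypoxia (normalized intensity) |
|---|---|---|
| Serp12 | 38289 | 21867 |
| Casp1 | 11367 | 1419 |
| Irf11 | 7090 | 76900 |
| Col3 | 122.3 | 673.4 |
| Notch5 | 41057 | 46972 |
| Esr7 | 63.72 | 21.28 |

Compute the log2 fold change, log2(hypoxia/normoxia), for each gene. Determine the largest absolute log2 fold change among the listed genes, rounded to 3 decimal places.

3.439

log2(21867/38289) = -0.808  (Serp12)
log2(1419/11367) = -3.002  (Casp1)
log2(76900/7090) = 3.439  (Irf11)
log2(673.4/122.3) = 2.461  (Col3)
log2(46972/41057) = 0.194  (Notch5)
log2(21.28/63.72) = -1.582  (Esr7)
The largest magnitude belongs to Irf11.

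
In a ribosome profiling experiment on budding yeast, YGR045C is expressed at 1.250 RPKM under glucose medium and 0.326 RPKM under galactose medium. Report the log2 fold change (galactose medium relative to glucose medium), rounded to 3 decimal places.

Fold change = 0.326 / 1.250 = 0.2608
log2(0.2608) = -1.9390

-1.939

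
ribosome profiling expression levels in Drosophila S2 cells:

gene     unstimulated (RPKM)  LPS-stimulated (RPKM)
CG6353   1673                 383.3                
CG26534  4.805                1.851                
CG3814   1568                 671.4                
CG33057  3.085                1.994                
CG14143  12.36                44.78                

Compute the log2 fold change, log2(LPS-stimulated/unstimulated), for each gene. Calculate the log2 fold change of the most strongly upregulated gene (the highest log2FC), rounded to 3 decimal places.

log2(383.3/1673) = -2.126  (CG6353)
log2(1.851/4.805) = -1.376  (CG26534)
log2(671.4/1568) = -1.224  (CG3814)
log2(1.994/3.085) = -0.630  (CG33057)
log2(44.78/12.36) = 1.857  (CG14143)
CG14143 is most strongly upregulated.

1.857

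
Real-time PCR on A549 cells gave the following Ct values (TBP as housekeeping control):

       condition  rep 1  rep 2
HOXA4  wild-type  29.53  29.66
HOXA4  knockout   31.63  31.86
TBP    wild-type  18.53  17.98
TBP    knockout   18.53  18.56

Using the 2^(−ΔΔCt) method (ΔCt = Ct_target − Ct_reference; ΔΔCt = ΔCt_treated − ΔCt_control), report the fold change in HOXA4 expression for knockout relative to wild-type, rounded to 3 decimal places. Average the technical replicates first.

0.275

Mean Ct: HOXA4 wild-type 29.595; HOXA4 knockout 31.745; TBP wild-type 18.255; TBP knockout 18.545
ΔCt(wild-type) = 29.595 − 18.255 = 11.340
ΔCt(knockout) = 31.745 − 18.545 = 13.200
ΔΔCt = 13.200 − 11.340 = 1.860
Fold change = 2^(−1.860) = 0.2755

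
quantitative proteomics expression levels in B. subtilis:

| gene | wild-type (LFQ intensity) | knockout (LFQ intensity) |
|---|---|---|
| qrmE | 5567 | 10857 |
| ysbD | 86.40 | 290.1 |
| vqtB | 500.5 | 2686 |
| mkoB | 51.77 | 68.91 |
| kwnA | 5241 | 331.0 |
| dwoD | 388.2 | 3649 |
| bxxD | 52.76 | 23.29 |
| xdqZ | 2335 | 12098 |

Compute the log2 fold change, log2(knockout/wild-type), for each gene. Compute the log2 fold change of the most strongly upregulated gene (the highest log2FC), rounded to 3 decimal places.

log2(10857/5567) = 0.964  (qrmE)
log2(290.1/86.40) = 1.747  (ysbD)
log2(2686/500.5) = 2.424  (vqtB)
log2(68.91/51.77) = 0.413  (mkoB)
log2(331.0/5241) = -3.985  (kwnA)
log2(3649/388.2) = 3.233  (dwoD)
log2(23.29/52.76) = -1.180  (bxxD)
log2(12098/2335) = 2.373  (xdqZ)
dwoD is most strongly upregulated.

3.233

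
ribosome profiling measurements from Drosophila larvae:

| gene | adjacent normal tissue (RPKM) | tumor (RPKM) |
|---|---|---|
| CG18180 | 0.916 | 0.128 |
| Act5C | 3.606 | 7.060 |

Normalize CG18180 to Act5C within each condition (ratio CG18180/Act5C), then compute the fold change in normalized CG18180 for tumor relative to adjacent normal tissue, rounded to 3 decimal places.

0.071

CG18180/Act5C (adjacent normal tissue) = 0.916 / 3.606 = 0.25402
CG18180/Act5C (tumor) = 0.128 / 7.060 = 0.01813
Fold change = 0.01813 / 0.25402 = 0.0714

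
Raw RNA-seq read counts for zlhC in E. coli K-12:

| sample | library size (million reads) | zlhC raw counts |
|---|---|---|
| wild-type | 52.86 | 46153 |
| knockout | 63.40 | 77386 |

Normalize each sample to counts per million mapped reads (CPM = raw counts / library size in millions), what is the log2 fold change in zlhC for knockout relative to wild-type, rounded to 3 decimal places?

CPM(wild-type) = 46153 / 52.86 = 873.1177
CPM(knockout) = 77386 / 63.40 = 1220.5994
Fold change = 1220.5994 / 873.1177 = 1.39798
log2(1.39798) = 0.4833

0.483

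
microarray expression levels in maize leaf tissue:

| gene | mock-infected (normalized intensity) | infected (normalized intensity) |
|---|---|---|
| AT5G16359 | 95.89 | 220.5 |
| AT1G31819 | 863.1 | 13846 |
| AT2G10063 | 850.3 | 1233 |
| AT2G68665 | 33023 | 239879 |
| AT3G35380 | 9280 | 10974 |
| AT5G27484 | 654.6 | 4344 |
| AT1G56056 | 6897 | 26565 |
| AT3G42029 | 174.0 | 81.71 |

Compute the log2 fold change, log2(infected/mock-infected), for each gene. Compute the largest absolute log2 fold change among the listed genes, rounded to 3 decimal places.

4.004

log2(220.5/95.89) = 1.201  (AT5G16359)
log2(13846/863.1) = 4.004  (AT1G31819)
log2(1233/850.3) = 0.536  (AT2G10063)
log2(239879/33023) = 2.861  (AT2G68665)
log2(10974/9280) = 0.242  (AT3G35380)
log2(4344/654.6) = 2.730  (AT5G27484)
log2(26565/6897) = 1.945  (AT1G56056)
log2(81.71/174.0) = -1.091  (AT3G42029)
The largest magnitude belongs to AT1G31819.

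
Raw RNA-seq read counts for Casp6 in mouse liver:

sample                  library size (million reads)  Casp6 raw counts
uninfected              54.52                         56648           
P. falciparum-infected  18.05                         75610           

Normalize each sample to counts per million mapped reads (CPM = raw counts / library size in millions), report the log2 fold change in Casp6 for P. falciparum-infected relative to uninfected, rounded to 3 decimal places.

2.011

CPM(uninfected) = 56648 / 54.52 = 1039.0315
CPM(P. falciparum-infected) = 75610 / 18.05 = 4188.9197
Fold change = 4188.9197 / 1039.0315 = 4.03156
log2(4.03156) = 2.0113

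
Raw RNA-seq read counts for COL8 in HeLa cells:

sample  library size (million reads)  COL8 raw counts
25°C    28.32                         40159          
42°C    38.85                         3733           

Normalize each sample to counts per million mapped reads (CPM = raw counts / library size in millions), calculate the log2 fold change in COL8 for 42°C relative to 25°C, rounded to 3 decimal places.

CPM(25°C) = 40159 / 28.32 = 1418.0438
CPM(42°C) = 3733 / 38.85 = 96.0875
Fold change = 96.0875 / 1418.0438 = 0.06776
log2(0.06776) = -3.8834

-3.883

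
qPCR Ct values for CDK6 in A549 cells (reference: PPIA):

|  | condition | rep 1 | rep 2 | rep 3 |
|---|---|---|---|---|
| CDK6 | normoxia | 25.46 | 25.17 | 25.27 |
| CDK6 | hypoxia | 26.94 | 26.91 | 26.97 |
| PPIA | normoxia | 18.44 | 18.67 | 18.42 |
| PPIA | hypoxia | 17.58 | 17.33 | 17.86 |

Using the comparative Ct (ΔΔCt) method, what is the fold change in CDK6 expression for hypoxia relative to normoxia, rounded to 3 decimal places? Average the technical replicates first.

Mean Ct: CDK6 normoxia 25.300; CDK6 hypoxia 26.940; PPIA normoxia 18.510; PPIA hypoxia 17.590
ΔCt(normoxia) = 25.300 − 18.510 = 6.790
ΔCt(hypoxia) = 26.940 − 17.590 = 9.350
ΔΔCt = 9.350 − 6.790 = 2.560
Fold change = 2^(−2.560) = 0.1696

0.170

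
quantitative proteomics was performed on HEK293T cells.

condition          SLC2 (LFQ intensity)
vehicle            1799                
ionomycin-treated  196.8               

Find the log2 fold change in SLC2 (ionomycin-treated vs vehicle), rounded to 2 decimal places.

-3.19

Fold change = 196.8 / 1799 = 0.1094
log2(0.1094) = -3.192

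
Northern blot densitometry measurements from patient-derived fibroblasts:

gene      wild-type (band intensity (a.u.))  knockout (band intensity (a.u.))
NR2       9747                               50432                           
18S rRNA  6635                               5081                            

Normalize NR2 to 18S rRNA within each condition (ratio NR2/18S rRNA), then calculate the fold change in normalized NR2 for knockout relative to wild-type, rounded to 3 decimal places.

NR2/18S rRNA (wild-type) = 9747 / 6635 = 1.469
NR2/18S rRNA (knockout) = 50432 / 5081 = 9.9256
Fold change = 9.9256 / 1.469 = 6.7566

6.757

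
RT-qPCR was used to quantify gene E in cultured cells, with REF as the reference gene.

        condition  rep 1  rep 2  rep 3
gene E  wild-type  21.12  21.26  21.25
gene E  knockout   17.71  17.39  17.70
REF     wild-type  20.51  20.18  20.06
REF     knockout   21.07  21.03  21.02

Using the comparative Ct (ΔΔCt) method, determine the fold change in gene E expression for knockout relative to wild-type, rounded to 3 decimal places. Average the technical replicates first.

21.112

Mean Ct: gene E wild-type 21.210; gene E knockout 17.600; REF wild-type 20.250; REF knockout 21.040
ΔCt(wild-type) = 21.210 − 20.250 = 0.960
ΔCt(knockout) = 17.600 − 21.040 = -3.440
ΔΔCt = -3.440 − 0.960 = -4.400
Fold change = 2^(−(-4.400)) = 2^4.400 = 21.1121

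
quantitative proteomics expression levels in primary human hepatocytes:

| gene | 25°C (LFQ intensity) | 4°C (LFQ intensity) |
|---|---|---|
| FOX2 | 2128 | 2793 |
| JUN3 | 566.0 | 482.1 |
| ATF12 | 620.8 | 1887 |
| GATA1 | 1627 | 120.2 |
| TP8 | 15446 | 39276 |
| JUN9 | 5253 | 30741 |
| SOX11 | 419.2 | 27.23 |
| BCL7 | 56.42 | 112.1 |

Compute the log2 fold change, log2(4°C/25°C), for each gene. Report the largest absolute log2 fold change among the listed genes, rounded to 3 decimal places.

log2(2793/2128) = 0.392  (FOX2)
log2(482.1/566.0) = -0.231  (JUN3)
log2(1887/620.8) = 1.604  (ATF12)
log2(120.2/1627) = -3.759  (GATA1)
log2(39276/15446) = 1.346  (TP8)
log2(30741/5253) = 2.549  (JUN9)
log2(27.23/419.2) = -3.944  (SOX11)
log2(112.1/56.42) = 0.991  (BCL7)
The largest magnitude belongs to SOX11.

3.944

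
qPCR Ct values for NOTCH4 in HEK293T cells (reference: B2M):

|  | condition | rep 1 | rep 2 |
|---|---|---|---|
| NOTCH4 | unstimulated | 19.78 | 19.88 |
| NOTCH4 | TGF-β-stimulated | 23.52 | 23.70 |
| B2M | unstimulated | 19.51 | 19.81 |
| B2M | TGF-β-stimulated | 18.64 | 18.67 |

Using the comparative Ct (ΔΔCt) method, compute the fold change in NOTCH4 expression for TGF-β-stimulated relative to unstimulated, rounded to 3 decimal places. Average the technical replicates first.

Mean Ct: NOTCH4 unstimulated 19.830; NOTCH4 TGF-β-stimulated 23.610; B2M unstimulated 19.660; B2M TGF-β-stimulated 18.655
ΔCt(unstimulated) = 19.830 − 19.660 = 0.170
ΔCt(TGF-β-stimulated) = 23.610 − 18.655 = 4.955
ΔΔCt = 4.955 − 0.170 = 4.785
Fold change = 2^(−4.785) = 0.0363

0.036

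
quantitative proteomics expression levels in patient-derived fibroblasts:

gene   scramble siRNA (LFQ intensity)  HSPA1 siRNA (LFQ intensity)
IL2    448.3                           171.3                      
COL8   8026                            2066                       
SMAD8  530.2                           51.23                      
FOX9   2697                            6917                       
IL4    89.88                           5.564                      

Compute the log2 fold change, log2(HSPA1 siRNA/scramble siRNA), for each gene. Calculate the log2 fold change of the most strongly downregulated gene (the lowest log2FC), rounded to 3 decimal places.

-4.014

log2(171.3/448.3) = -1.388  (IL2)
log2(2066/8026) = -1.958  (COL8)
log2(51.23/530.2) = -3.371  (SMAD8)
log2(6917/2697) = 1.359  (FOX9)
log2(5.564/89.88) = -4.014  (IL4)
IL4 is most strongly downregulated.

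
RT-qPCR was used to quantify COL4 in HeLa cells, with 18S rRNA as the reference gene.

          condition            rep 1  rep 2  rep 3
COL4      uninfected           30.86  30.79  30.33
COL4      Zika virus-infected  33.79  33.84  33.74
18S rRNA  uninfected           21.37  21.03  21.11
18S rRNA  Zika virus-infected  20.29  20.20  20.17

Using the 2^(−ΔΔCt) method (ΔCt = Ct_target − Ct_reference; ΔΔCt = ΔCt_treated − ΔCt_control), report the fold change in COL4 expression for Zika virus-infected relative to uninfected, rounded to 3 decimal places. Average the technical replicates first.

Mean Ct: COL4 uninfected 30.660; COL4 Zika virus-infected 33.790; 18S rRNA uninfected 21.170; 18S rRNA Zika virus-infected 20.220
ΔCt(uninfected) = 30.660 − 21.170 = 9.490
ΔCt(Zika virus-infected) = 33.790 − 20.220 = 13.570
ΔΔCt = 13.570 − 9.490 = 4.080
Fold change = 2^(−4.080) = 0.0591

0.059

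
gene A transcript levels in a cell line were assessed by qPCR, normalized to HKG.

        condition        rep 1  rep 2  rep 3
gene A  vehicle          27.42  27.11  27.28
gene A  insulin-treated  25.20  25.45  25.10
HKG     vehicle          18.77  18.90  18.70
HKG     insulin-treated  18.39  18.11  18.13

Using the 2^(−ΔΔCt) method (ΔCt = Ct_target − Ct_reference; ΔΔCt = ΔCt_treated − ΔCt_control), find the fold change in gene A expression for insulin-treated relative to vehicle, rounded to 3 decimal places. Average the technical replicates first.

Mean Ct: gene A vehicle 27.270; gene A insulin-treated 25.250; HKG vehicle 18.790; HKG insulin-treated 18.210
ΔCt(vehicle) = 27.270 − 18.790 = 8.480
ΔCt(insulin-treated) = 25.250 − 18.210 = 7.040
ΔΔCt = 7.040 − 8.480 = -1.440
Fold change = 2^(−(-1.440)) = 2^1.440 = 2.7132

2.713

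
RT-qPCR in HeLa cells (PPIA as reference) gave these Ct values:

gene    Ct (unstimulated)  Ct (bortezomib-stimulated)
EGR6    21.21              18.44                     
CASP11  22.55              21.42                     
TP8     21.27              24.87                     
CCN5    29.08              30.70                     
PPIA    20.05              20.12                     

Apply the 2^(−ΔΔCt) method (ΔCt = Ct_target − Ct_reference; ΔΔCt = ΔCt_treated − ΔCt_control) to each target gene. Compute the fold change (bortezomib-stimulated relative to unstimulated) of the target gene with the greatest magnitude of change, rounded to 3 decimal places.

EGR6: ΔΔCt = (18.44−20.12) − (21.21−20.05) = -1.68 − 1.16 = -2.84; fold change = 2^2.84 = 7.160
CASP11: ΔΔCt = (21.42−20.12) − (22.55−20.05) = 1.30 − 2.50 = -1.20; fold change = 2^1.20 = 2.297
TP8: ΔΔCt = (24.87−20.12) − (21.27−20.05) = 4.75 − 1.22 = 3.53; fold change = 2^-3.53 = 0.087
CCN5: ΔΔCt = (30.70−20.12) − (29.08−20.05) = 10.58 − 9.03 = 1.55; fold change = 2^-1.55 = 0.342
TP8 has the largest |ΔΔCt| = 3.53.

0.087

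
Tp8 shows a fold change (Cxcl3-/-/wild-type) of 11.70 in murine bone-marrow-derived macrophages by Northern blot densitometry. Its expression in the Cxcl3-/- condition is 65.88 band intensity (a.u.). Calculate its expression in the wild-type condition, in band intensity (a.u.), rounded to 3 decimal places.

5.631

wild-type expression = 65.88 / 11.70 = 5.631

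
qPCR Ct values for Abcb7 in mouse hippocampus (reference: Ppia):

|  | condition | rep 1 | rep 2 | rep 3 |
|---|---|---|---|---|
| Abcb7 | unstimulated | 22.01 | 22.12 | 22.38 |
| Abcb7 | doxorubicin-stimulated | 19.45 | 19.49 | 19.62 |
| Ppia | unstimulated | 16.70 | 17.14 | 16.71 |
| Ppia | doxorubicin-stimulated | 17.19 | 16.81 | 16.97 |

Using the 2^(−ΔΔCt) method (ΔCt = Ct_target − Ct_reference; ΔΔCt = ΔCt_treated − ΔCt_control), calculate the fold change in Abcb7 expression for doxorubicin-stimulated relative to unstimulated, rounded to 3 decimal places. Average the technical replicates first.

6.916

Mean Ct: Abcb7 unstimulated 22.170; Abcb7 doxorubicin-stimulated 19.520; Ppia unstimulated 16.850; Ppia doxorubicin-stimulated 16.990
ΔCt(unstimulated) = 22.170 − 16.850 = 5.320
ΔCt(doxorubicin-stimulated) = 19.520 − 16.990 = 2.530
ΔΔCt = 2.530 − 5.320 = -2.790
Fold change = 2^(−(-2.790)) = 2^2.790 = 6.9163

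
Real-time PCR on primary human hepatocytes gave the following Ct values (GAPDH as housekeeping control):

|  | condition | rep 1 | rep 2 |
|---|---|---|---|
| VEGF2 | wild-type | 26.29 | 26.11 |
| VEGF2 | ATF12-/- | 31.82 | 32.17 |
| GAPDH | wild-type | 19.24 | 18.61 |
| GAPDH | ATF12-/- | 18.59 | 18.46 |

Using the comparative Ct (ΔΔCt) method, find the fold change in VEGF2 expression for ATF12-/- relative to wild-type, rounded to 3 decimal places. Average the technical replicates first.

Mean Ct: VEGF2 wild-type 26.200; VEGF2 ATF12-/- 31.995; GAPDH wild-type 18.925; GAPDH ATF12-/- 18.525
ΔCt(wild-type) = 26.200 − 18.925 = 7.275
ΔCt(ATF12-/-) = 31.995 − 18.525 = 13.470
ΔΔCt = 13.470 − 7.275 = 6.195
Fold change = 2^(−6.195) = 0.0136

0.014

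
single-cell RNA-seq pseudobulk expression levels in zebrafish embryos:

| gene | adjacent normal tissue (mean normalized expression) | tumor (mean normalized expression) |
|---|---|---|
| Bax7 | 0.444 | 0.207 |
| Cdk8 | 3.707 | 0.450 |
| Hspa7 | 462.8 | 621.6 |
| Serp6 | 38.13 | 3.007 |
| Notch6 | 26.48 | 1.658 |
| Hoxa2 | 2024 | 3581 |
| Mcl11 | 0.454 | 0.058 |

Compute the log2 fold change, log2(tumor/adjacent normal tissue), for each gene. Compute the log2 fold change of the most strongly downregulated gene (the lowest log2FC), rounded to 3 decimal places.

log2(0.207/0.444) = -1.101  (Bax7)
log2(0.450/3.707) = -3.042  (Cdk8)
log2(621.6/462.8) = 0.426  (Hspa7)
log2(3.007/38.13) = -3.665  (Serp6)
log2(1.658/26.48) = -3.997  (Notch6)
log2(3581/2024) = 0.823  (Hoxa2)
log2(0.058/0.454) = -2.969  (Mcl11)
Notch6 is most strongly downregulated.

-3.997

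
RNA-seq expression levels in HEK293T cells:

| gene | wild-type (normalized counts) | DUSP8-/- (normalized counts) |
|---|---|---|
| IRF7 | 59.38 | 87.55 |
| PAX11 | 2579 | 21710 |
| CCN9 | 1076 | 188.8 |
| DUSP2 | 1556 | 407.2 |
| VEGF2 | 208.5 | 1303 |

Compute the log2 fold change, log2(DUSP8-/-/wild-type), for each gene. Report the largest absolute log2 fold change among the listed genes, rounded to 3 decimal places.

log2(87.55/59.38) = 0.560  (IRF7)
log2(21710/2579) = 3.073  (PAX11)
log2(188.8/1076) = -2.511  (CCN9)
log2(407.2/1556) = -1.934  (DUSP2)
log2(1303/208.5) = 2.644  (VEGF2)
The largest magnitude belongs to PAX11.

3.073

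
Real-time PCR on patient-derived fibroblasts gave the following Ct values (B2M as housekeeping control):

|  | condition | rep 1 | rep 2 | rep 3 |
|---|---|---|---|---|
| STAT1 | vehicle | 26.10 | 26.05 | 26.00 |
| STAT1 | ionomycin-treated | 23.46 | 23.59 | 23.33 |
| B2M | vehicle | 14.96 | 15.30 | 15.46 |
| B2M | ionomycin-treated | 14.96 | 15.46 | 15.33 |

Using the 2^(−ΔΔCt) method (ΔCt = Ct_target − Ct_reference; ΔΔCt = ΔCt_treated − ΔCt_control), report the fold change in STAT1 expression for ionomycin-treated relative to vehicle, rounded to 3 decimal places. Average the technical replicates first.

Mean Ct: STAT1 vehicle 26.050; STAT1 ionomycin-treated 23.460; B2M vehicle 15.240; B2M ionomycin-treated 15.250
ΔCt(vehicle) = 26.050 − 15.240 = 10.810
ΔCt(ionomycin-treated) = 23.460 − 15.250 = 8.210
ΔΔCt = 8.210 − 10.810 = -2.600
Fold change = 2^(−(-2.600)) = 2^2.600 = 6.0629

6.063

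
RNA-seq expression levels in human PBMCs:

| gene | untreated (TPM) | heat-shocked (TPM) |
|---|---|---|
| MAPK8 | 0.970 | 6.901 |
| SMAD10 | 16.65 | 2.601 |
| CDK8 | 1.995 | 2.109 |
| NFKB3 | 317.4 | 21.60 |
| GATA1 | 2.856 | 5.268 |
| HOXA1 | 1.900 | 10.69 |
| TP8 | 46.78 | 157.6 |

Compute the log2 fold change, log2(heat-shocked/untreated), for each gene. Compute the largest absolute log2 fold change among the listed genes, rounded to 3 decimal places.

3.877

log2(6.901/0.970) = 2.831  (MAPK8)
log2(2.601/16.65) = -2.678  (SMAD10)
log2(2.109/1.995) = 0.080  (CDK8)
log2(21.60/317.4) = -3.877  (NFKB3)
log2(5.268/2.856) = 0.883  (GATA1)
log2(10.69/1.900) = 2.492  (HOXA1)
log2(157.6/46.78) = 1.752  (TP8)
The largest magnitude belongs to NFKB3.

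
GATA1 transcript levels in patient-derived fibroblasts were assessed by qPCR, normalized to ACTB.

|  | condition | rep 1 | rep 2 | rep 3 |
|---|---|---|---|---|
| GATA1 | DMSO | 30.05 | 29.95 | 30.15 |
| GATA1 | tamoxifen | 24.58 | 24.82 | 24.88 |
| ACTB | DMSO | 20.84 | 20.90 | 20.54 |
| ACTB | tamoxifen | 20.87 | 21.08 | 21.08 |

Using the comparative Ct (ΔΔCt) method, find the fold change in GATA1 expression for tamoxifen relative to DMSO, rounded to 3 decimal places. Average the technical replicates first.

46.527

Mean Ct: GATA1 DMSO 30.050; GATA1 tamoxifen 24.760; ACTB DMSO 20.760; ACTB tamoxifen 21.010
ΔCt(DMSO) = 30.050 − 20.760 = 9.290
ΔCt(tamoxifen) = 24.760 − 21.010 = 3.750
ΔΔCt = 3.750 − 9.290 = -5.540
Fold change = 2^(−(-5.540)) = 2^5.540 = 46.5271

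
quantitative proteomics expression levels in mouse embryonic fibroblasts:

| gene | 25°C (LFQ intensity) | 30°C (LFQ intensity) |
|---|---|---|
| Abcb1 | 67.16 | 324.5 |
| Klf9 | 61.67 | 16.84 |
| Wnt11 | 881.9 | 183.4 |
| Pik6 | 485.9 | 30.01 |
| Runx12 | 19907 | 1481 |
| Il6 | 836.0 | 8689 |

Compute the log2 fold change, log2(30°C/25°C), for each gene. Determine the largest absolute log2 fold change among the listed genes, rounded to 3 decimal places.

log2(324.5/67.16) = 2.273  (Abcb1)
log2(16.84/61.67) = -1.873  (Klf9)
log2(183.4/881.9) = -2.266  (Wnt11)
log2(30.01/485.9) = -4.017  (Pik6)
log2(1481/19907) = -3.749  (Runx12)
log2(8689/836.0) = 3.378  (Il6)
The largest magnitude belongs to Pik6.

4.017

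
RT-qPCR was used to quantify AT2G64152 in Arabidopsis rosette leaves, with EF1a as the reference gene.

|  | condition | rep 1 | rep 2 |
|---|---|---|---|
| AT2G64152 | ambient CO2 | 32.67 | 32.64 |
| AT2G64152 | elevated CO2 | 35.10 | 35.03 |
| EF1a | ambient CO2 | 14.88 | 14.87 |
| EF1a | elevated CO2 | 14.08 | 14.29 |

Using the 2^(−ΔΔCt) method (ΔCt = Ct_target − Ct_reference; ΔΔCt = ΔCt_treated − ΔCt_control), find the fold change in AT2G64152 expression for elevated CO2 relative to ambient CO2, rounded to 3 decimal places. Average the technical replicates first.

Mean Ct: AT2G64152 ambient CO2 32.655; AT2G64152 elevated CO2 35.065; EF1a ambient CO2 14.875; EF1a elevated CO2 14.185
ΔCt(ambient CO2) = 32.655 − 14.875 = 17.780
ΔCt(elevated CO2) = 35.065 − 14.185 = 20.880
ΔΔCt = 20.880 − 17.780 = 3.100
Fold change = 2^(−3.100) = 0.1166

0.117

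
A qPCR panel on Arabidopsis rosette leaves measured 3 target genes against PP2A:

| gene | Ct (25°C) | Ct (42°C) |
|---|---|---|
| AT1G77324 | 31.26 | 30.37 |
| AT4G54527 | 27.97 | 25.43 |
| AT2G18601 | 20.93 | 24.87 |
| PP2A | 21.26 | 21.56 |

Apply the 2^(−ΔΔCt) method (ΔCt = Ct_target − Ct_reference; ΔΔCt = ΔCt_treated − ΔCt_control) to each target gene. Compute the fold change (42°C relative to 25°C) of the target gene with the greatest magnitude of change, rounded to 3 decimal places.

0.080

AT1G77324: ΔΔCt = (30.37−21.56) − (31.26−21.26) = 8.81 − 10.00 = -1.19; fold change = 2^1.19 = 2.282
AT4G54527: ΔΔCt = (25.43−21.56) − (27.97−21.26) = 3.87 − 6.71 = -2.84; fold change = 2^2.84 = 7.160
AT2G18601: ΔΔCt = (24.87−21.56) − (20.93−21.26) = 3.31 − (-0.33) = 3.64; fold change = 2^-3.64 = 0.080
AT2G18601 has the largest |ΔΔCt| = 3.64.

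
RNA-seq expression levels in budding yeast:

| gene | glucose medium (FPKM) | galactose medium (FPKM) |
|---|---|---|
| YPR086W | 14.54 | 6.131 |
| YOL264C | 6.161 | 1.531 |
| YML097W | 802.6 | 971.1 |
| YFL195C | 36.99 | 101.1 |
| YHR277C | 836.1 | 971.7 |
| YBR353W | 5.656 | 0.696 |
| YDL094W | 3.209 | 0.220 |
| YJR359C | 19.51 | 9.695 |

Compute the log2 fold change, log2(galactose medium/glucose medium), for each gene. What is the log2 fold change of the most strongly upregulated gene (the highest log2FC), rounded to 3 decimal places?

log2(6.131/14.54) = -1.246  (YPR086W)
log2(1.531/6.161) = -2.009  (YOL264C)
log2(971.1/802.6) = 0.275  (YML097W)
log2(101.1/36.99) = 1.451  (YFL195C)
log2(971.7/836.1) = 0.217  (YHR277C)
log2(0.696/5.656) = -3.023  (YBR353W)
log2(0.220/3.209) = -3.867  (YDL094W)
log2(9.695/19.51) = -1.009  (YJR359C)
YFL195C is most strongly upregulated.

1.451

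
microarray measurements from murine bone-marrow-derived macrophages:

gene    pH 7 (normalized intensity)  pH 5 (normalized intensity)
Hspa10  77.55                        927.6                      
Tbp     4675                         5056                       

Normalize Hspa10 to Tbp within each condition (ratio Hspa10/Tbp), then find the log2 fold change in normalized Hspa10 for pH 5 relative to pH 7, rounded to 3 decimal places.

3.467

Hspa10/Tbp (pH 7) = 77.55 / 4675 = 0.016588
Hspa10/Tbp (pH 5) = 927.6 / 5056 = 0.18347
Fold change = 0.18347 / 0.016588 = 11.0600
log2(11.0600) = 3.4673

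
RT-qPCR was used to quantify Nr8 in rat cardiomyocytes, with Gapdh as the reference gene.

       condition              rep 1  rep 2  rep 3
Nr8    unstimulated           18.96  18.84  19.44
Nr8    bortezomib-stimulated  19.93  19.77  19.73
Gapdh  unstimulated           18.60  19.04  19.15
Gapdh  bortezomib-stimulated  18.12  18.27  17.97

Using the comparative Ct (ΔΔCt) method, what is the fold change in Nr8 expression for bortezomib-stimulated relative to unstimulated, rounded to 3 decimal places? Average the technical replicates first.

Mean Ct: Nr8 unstimulated 19.080; Nr8 bortezomib-stimulated 19.810; Gapdh unstimulated 18.930; Gapdh bortezomib-stimulated 18.120
ΔCt(unstimulated) = 19.080 − 18.930 = 0.150
ΔCt(bortezomib-stimulated) = 19.810 − 18.120 = 1.690
ΔΔCt = 1.690 − 0.150 = 1.540
Fold change = 2^(−1.540) = 0.3439

0.344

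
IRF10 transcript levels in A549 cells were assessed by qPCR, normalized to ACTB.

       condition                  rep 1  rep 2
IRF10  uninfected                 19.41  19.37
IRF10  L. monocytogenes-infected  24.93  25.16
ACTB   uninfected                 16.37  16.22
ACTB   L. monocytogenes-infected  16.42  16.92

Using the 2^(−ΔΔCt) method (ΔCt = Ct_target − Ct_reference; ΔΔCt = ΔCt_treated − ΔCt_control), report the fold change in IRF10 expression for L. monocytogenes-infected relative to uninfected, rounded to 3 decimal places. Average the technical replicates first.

0.026

Mean Ct: IRF10 uninfected 19.390; IRF10 L. monocytogenes-infected 25.045; ACTB uninfected 16.295; ACTB L. monocytogenes-infected 16.670
ΔCt(uninfected) = 19.390 − 16.295 = 3.095
ΔCt(L. monocytogenes-infected) = 25.045 − 16.670 = 8.375
ΔΔCt = 8.375 − 3.095 = 5.280
Fold change = 2^(−5.280) = 0.0257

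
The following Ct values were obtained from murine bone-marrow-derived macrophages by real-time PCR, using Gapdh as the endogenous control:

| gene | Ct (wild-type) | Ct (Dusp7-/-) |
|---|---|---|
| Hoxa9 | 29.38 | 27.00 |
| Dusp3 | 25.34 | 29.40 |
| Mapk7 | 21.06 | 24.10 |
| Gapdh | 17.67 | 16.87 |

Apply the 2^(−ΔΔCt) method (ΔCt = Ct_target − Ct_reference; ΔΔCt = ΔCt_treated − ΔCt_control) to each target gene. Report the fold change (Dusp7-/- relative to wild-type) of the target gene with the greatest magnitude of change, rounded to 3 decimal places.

Hoxa9: ΔΔCt = (27.00−16.87) − (29.38−17.67) = 10.13 − 11.71 = -1.58; fold change = 2^1.58 = 2.990
Dusp3: ΔΔCt = (29.40−16.87) − (25.34−17.67) = 12.53 − 7.67 = 4.86; fold change = 2^-4.86 = 0.034
Mapk7: ΔΔCt = (24.10−16.87) − (21.06−17.67) = 7.23 − 3.39 = 3.84; fold change = 2^-3.84 = 0.070
Dusp3 has the largest |ΔΔCt| = 4.86.

0.034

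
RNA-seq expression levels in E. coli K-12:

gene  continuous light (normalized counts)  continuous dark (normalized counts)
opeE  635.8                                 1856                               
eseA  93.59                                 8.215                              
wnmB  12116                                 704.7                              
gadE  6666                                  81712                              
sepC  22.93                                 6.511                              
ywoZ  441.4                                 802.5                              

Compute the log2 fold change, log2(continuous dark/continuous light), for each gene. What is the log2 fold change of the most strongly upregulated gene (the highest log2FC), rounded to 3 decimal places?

log2(1856/635.8) = 1.546  (opeE)
log2(8.215/93.59) = -3.510  (eseA)
log2(704.7/12116) = -4.104  (wnmB)
log2(81712/6666) = 3.616  (gadE)
log2(6.511/22.93) = -1.816  (sepC)
log2(802.5/441.4) = 0.862  (ywoZ)
gadE is most strongly upregulated.

3.616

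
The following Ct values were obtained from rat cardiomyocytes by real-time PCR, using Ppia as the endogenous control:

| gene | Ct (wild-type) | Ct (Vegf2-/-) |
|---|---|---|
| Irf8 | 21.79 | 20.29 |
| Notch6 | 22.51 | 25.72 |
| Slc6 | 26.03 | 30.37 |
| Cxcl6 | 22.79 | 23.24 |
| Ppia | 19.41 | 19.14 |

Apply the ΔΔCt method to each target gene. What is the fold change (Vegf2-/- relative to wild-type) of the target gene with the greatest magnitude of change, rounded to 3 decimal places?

0.041

Irf8: ΔΔCt = (20.29−19.14) − (21.79−19.41) = 1.15 − 2.38 = -1.23; fold change = 2^1.23 = 2.346
Notch6: ΔΔCt = (25.72−19.14) − (22.51−19.41) = 6.58 − 3.10 = 3.48; fold change = 2^-3.48 = 0.090
Slc6: ΔΔCt = (30.37−19.14) − (26.03−19.41) = 11.23 − 6.62 = 4.61; fold change = 2^-4.61 = 0.041
Cxcl6: ΔΔCt = (23.24−19.14) − (22.79−19.41) = 4.10 − 3.38 = 0.72; fold change = 2^-0.72 = 0.607
Slc6 has the largest |ΔΔCt| = 4.61.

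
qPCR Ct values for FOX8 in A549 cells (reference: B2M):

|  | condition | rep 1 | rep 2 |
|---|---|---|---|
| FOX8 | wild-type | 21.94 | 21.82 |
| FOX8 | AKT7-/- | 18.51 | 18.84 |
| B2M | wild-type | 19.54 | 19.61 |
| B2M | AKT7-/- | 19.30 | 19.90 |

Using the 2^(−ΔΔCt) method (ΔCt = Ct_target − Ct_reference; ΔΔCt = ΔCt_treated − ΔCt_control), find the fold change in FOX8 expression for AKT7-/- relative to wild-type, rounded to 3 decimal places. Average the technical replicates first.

Mean Ct: FOX8 wild-type 21.880; FOX8 AKT7-/- 18.675; B2M wild-type 19.575; B2M AKT7-/- 19.600
ΔCt(wild-type) = 21.880 − 19.575 = 2.305
ΔCt(AKT7-/-) = 18.675 − 19.600 = -0.925
ΔΔCt = -0.925 − 2.305 = -3.230
Fold change = 2^(−(-3.230)) = 2^3.230 = 9.3827

9.383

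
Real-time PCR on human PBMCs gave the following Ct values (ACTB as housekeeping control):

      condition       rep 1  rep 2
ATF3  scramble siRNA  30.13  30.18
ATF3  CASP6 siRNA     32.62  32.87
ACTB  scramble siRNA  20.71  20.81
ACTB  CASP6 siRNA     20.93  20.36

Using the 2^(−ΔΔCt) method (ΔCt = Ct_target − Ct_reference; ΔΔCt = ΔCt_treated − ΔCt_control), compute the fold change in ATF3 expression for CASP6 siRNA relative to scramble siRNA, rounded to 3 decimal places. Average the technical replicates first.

0.153

Mean Ct: ATF3 scramble siRNA 30.155; ATF3 CASP6 siRNA 32.745; ACTB scramble siRNA 20.760; ACTB CASP6 siRNA 20.645
ΔCt(scramble siRNA) = 30.155 − 20.760 = 9.395
ΔCt(CASP6 siRNA) = 32.745 − 20.645 = 12.100
ΔΔCt = 12.100 − 9.395 = 2.705
Fold change = 2^(−2.705) = 0.1534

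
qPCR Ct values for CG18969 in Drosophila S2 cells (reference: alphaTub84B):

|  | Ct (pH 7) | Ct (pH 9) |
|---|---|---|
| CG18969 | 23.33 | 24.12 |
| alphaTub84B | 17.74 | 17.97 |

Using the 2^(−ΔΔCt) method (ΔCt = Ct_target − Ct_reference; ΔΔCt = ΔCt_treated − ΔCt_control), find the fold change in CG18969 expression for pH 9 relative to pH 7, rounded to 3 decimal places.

0.678

ΔCt(pH 7) = 23.330 − 17.740 = 5.590
ΔCt(pH 9) = 24.120 − 17.970 = 6.150
ΔΔCt = 6.150 − 5.590 = 0.560
Fold change = 2^(−0.560) = 0.6783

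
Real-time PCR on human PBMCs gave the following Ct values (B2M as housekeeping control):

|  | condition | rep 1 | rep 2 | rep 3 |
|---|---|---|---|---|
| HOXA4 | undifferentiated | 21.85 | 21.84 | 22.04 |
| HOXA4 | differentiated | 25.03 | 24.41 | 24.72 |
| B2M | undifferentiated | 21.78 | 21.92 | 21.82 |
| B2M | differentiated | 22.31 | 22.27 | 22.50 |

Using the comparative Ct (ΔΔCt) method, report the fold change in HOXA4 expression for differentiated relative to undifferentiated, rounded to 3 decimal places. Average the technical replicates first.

0.204

Mean Ct: HOXA4 undifferentiated 21.910; HOXA4 differentiated 24.720; B2M undifferentiated 21.840; B2M differentiated 22.360
ΔCt(undifferentiated) = 21.910 − 21.840 = 0.070
ΔCt(differentiated) = 24.720 − 22.360 = 2.360
ΔΔCt = 2.360 − 0.070 = 2.290
Fold change = 2^(−2.290) = 0.2045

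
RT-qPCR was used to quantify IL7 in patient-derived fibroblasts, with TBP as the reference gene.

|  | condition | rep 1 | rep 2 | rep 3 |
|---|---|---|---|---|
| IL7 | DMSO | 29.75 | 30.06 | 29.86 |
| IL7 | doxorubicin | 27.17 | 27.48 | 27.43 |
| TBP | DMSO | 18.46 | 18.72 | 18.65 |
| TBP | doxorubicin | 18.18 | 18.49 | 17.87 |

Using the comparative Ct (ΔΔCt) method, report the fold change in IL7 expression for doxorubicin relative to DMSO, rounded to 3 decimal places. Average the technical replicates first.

Mean Ct: IL7 DMSO 29.890; IL7 doxorubicin 27.360; TBP DMSO 18.610; TBP doxorubicin 18.180
ΔCt(DMSO) = 29.890 − 18.610 = 11.280
ΔCt(doxorubicin) = 27.360 − 18.180 = 9.180
ΔΔCt = 9.180 − 11.280 = -2.100
Fold change = 2^(−(-2.100)) = 2^2.100 = 4.2871

4.287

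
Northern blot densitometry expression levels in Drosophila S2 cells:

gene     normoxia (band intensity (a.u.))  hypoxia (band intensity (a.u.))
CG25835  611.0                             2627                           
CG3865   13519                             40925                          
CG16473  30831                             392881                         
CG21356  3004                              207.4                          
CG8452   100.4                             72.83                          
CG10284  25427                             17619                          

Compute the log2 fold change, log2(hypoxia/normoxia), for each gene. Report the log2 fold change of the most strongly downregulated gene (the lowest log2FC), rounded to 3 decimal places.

log2(2627/611.0) = 2.104  (CG25835)
log2(40925/13519) = 1.598  (CG3865)
log2(392881/30831) = 3.672  (CG16473)
log2(207.4/3004) = -3.856  (CG21356)
log2(72.83/100.4) = -0.463  (CG8452)
log2(17619/25427) = -0.529  (CG10284)
CG21356 is most strongly downregulated.

-3.856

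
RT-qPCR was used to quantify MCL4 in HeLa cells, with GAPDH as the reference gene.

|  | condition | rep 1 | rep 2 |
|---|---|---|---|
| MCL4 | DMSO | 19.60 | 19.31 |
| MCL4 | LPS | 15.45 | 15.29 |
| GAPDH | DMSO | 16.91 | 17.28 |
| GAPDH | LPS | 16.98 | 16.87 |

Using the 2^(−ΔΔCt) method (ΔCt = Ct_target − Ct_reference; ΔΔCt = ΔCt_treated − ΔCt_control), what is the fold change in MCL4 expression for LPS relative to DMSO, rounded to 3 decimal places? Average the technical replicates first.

15.085

Mean Ct: MCL4 DMSO 19.455; MCL4 LPS 15.370; GAPDH DMSO 17.095; GAPDH LPS 16.925
ΔCt(DMSO) = 19.455 − 17.095 = 2.360
ΔCt(LPS) = 15.370 − 16.925 = -1.555
ΔΔCt = -1.555 − 2.360 = -3.915
Fold change = 2^(−(-3.915)) = 2^3.915 = 15.0846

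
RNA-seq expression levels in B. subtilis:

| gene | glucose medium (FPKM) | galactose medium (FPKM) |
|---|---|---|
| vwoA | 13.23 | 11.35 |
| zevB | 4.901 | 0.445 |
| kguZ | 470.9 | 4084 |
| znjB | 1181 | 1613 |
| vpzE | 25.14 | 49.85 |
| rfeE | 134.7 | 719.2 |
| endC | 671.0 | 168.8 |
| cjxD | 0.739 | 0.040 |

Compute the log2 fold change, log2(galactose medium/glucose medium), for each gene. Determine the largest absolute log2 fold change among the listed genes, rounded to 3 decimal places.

4.208

log2(11.35/13.23) = -0.221  (vwoA)
log2(0.445/4.901) = -3.461  (zevB)
log2(4084/470.9) = 3.116  (kguZ)
log2(1613/1181) = 0.450  (znjB)
log2(49.85/25.14) = 0.988  (vpzE)
log2(719.2/134.7) = 2.417  (rfeE)
log2(168.8/671.0) = -1.991  (endC)
log2(0.040/0.739) = -4.208  (cjxD)
The largest magnitude belongs to cjxD.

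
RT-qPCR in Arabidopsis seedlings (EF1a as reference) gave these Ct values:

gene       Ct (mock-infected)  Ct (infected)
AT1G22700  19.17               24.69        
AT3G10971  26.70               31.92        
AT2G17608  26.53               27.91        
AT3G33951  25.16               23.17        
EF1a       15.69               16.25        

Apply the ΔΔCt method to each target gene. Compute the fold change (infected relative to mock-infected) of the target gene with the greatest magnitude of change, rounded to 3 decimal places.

0.032

AT1G22700: ΔΔCt = (24.69−16.25) − (19.17−15.69) = 8.44 − 3.48 = 4.96; fold change = 2^-4.96 = 0.032
AT3G10971: ΔΔCt = (31.92−16.25) − (26.70−15.69) = 15.67 − 11.01 = 4.66; fold change = 2^-4.66 = 0.040
AT2G17608: ΔΔCt = (27.91−16.25) − (26.53−15.69) = 11.66 − 10.84 = 0.82; fold change = 2^-0.82 = 0.566
AT3G33951: ΔΔCt = (23.17−16.25) − (25.16−15.69) = 6.92 − 9.47 = -2.55; fold change = 2^2.55 = 5.856
AT1G22700 has the largest |ΔΔCt| = 4.96.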